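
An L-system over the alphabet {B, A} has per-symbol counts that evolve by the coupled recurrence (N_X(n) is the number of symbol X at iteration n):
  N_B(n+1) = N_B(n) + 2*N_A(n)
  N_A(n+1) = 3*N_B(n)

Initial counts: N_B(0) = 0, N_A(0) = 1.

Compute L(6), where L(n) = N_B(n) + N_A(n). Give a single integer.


Step 0: N_B=0, N_A=1, L=1
Step 1: N_B=2, N_A=0, L=2
Step 2: N_B=2, N_A=6, L=8
Step 3: N_B=14, N_A=6, L=20
Step 4: N_B=26, N_A=42, L=68
Step 5: N_B=110, N_A=78, L=188
Step 6: N_B=266, N_A=330, L=596

Answer: 596


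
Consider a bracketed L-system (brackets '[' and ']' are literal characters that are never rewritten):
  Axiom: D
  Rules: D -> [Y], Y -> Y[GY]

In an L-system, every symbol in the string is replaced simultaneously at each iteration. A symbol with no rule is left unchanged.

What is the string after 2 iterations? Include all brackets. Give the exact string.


Step 0: D
Step 1: [Y]
Step 2: [Y[GY]]

Answer: [Y[GY]]


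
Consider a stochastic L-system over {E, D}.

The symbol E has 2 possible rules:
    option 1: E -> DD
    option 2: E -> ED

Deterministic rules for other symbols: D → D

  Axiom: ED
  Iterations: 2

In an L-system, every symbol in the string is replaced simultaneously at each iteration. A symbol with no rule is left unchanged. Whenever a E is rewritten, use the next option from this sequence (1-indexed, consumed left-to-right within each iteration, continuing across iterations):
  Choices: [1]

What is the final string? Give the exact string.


Step 0: ED
Step 1: DDD  (used choices [1])
Step 2: DDD  (used choices [])

Answer: DDD


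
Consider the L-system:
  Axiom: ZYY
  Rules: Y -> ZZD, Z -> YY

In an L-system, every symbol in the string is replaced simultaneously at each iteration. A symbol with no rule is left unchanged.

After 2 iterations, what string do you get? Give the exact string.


Step 0: ZYY
Step 1: YYZZDZZD
Step 2: ZZDZZDYYYYDYYYYD

Answer: ZZDZZDYYYYDYYYYD


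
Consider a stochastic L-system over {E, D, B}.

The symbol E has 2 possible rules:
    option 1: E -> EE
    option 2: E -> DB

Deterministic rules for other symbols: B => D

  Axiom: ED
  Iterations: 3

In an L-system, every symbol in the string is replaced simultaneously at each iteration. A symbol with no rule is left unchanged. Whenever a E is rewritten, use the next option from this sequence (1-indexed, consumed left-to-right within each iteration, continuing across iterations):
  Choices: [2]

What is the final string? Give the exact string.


Step 0: ED
Step 1: DBD  (used choices [2])
Step 2: DDD  (used choices [])
Step 3: DDD  (used choices [])

Answer: DDD


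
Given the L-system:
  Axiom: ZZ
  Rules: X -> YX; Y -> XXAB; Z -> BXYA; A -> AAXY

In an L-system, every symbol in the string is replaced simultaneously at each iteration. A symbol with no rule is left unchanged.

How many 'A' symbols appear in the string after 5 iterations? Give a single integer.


Answer: 130

Derivation:
Step 0: ZZ  (0 'A')
Step 1: BXYABXYA  (2 'A')
Step 2: BYXXXABAAXYBYXXXABAAXY  (6 'A')
Step 3: BXXABYXYXYXAAXYBAAXYAAXYYXXXABBXXABYXYXYXAAXYBAAXYAAXYYXXXAB  (16 'A')
Step 4: BYXYXAAXYBXXABYXXXABYXXXABYXAAXYAAXYYXXXABBAAXYAAXYYXXXABAAXYAAXYYXXXABXXABYXYXYXAAXYBBYXYXAAXYBXXABYXXXABYXXXABYXAAXYAAXYYXXXABBAAXYAAXYYXXXABAAXYAAXYYXXXABXXABYXYXYXAAXYB  (46 'A')
Step 5: BXXABYXXXABYXAAXYAAXYYXXXABBYXYXAAXYBXXABYXYXYXAAXYBXXABYXYXYXAAXYBXXABYXAAXYAAXYYXXXABAAXYAAXYYXXXABXXABYXYXYXAAXYBBAAXYAAXYYXXXABAAXYAAXYYXXXABXXABYXYXYXAAXYBAAXYAAXYYXXXABAAXYAAXYYXXXABXXABYXYXYXAAXYBYXYXAAXYBXXABYXXXABYXXXABYXAAXYAAXYYXXXABBBXXABYXXXABYXAAXYAAXYYXXXABBYXYXAAXYBXXABYXYXYXAAXYBXXABYXYXYXAAXYBXXABYXAAXYAAXYYXXXABAAXYAAXYYXXXABXXABYXYXYXAAXYBBAAXYAAXYYXXXABAAXYAAXYYXXXABXXABYXYXYXAAXYBAAXYAAXYYXXXABAAXYAAXYYXXXABXXABYXYXYXAAXYBYXYXAAXYBXXABYXXXABYXXXABYXAAXYAAXYYXXXABB  (130 'A')


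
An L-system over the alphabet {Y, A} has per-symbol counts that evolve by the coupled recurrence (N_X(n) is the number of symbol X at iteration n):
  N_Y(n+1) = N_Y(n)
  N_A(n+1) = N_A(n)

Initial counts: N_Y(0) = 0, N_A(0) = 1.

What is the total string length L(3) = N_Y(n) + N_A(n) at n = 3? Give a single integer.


Step 0: N_Y=0, N_A=1, L=1
Step 1: N_Y=0, N_A=1, L=1
Step 2: N_Y=0, N_A=1, L=1
Step 3: N_Y=0, N_A=1, L=1

Answer: 1


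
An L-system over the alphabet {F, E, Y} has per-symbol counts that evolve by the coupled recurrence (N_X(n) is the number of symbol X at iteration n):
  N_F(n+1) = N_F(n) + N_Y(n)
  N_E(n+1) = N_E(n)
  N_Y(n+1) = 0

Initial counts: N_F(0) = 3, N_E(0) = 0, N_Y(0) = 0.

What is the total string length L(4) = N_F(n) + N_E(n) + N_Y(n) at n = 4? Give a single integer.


Answer: 3

Derivation:
Step 0: N_F=3, N_E=0, N_Y=0, L=3
Step 1: N_F=3, N_E=0, N_Y=0, L=3
Step 2: N_F=3, N_E=0, N_Y=0, L=3
Step 3: N_F=3, N_E=0, N_Y=0, L=3
Step 4: N_F=3, N_E=0, N_Y=0, L=3


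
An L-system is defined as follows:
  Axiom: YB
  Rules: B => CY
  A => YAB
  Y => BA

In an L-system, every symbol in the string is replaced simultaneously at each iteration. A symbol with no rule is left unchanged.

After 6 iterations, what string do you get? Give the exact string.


Step 0: YB
Step 1: BACY
Step 2: CYYABCBA
Step 3: CBABAYABCYCCYYAB
Step 4: CCYYABCYYABBAYABCYCBACCBABAYABCY
Step 5: CCBABAYABCYCBABAYABCYCYYABBAYABCYCBACCYYABCCCYYABCYYABBAYABCYCBA
Step 6: CCCYYABCYYABBAYABCYCBACCYYABCYYABBAYABCYCBACBABAYABCYCYYABBAYABCYCBACCYYABCCBABAYABCYCCCBABAYABCYCBABAYABCYCYYABBAYABCYCBACCYYAB

Answer: CCCYYABCYYABBAYABCYCBACCYYABCYYABBAYABCYCBACBABAYABCYCYYABBAYABCYCBACCYYABCCBABAYABCYCCCBABAYABCYCBABAYABCYCYYABBAYABCYCBACCYYAB


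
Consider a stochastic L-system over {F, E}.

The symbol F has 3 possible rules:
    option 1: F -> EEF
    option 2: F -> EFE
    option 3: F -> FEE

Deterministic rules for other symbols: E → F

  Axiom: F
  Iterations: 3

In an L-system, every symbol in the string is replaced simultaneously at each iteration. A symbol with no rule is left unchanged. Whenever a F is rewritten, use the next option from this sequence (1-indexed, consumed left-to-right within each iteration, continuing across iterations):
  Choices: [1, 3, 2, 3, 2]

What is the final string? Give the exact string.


Answer: EFEFEEEFEFF

Derivation:
Step 0: F
Step 1: EEF  (used choices [1])
Step 2: FFFEE  (used choices [3])
Step 3: EFEFEEEFEFF  (used choices [2, 3, 2])


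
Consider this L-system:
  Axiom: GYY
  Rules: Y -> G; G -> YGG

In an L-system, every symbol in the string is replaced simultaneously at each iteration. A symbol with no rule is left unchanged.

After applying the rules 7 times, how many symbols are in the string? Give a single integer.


Answer: 1055

Derivation:
Step 0: length = 3
Step 1: length = 5
Step 2: length = 13
Step 3: length = 31
Step 4: length = 75
Step 5: length = 181
Step 6: length = 437
Step 7: length = 1055


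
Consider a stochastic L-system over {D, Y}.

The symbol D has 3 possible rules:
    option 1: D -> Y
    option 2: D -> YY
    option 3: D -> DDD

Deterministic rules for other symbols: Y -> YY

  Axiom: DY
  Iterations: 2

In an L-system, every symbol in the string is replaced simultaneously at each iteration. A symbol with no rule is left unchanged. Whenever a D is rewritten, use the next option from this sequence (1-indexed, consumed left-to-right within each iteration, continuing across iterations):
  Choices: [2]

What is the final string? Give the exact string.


Step 0: DY
Step 1: YYYY  (used choices [2])
Step 2: YYYYYYYY  (used choices [])

Answer: YYYYYYYY


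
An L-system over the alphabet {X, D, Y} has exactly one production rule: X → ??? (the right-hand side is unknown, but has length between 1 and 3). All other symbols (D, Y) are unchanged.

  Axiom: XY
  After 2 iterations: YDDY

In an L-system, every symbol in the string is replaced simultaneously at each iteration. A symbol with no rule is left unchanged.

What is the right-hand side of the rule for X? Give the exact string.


Trying X → YDD:
  Step 0: XY
  Step 1: YDDY
  Step 2: YDDY
Matches the given result.

Answer: YDD


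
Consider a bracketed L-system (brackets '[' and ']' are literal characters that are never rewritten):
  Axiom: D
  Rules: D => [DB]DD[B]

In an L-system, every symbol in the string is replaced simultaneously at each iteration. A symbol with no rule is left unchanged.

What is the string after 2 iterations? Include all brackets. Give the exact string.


Answer: [[DB]DD[B]B][DB]DD[B][DB]DD[B][B]

Derivation:
Step 0: D
Step 1: [DB]DD[B]
Step 2: [[DB]DD[B]B][DB]DD[B][DB]DD[B][B]


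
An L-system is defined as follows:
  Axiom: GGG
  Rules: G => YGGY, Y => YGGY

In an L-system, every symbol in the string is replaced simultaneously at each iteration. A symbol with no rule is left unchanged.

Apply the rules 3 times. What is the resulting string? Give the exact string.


Step 0: GGG
Step 1: YGGYYGGYYGGY
Step 2: YGGYYGGYYGGYYGGYYGGYYGGYYGGYYGGYYGGYYGGYYGGYYGGY
Step 3: YGGYYGGYYGGYYGGYYGGYYGGYYGGYYGGYYGGYYGGYYGGYYGGYYGGYYGGYYGGYYGGYYGGYYGGYYGGYYGGYYGGYYGGYYGGYYGGYYGGYYGGYYGGYYGGYYGGYYGGYYGGYYGGYYGGYYGGYYGGYYGGYYGGYYGGYYGGYYGGYYGGYYGGYYGGYYGGYYGGYYGGYYGGYYGGY

Answer: YGGYYGGYYGGYYGGYYGGYYGGYYGGYYGGYYGGYYGGYYGGYYGGYYGGYYGGYYGGYYGGYYGGYYGGYYGGYYGGYYGGYYGGYYGGYYGGYYGGYYGGYYGGYYGGYYGGYYGGYYGGYYGGYYGGYYGGYYGGYYGGYYGGYYGGYYGGYYGGYYGGYYGGYYGGYYGGYYGGYYGGYYGGYYGGY


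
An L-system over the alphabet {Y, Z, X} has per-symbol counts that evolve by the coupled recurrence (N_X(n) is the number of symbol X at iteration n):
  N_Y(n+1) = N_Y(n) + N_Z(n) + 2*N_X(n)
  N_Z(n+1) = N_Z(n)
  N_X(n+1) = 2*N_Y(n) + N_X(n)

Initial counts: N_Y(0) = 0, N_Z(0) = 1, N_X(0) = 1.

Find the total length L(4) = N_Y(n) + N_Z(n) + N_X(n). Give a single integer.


Step 0: N_Y=0, N_Z=1, N_X=1, L=2
Step 1: N_Y=3, N_Z=1, N_X=1, L=5
Step 2: N_Y=6, N_Z=1, N_X=7, L=14
Step 3: N_Y=21, N_Z=1, N_X=19, L=41
Step 4: N_Y=60, N_Z=1, N_X=61, L=122

Answer: 122


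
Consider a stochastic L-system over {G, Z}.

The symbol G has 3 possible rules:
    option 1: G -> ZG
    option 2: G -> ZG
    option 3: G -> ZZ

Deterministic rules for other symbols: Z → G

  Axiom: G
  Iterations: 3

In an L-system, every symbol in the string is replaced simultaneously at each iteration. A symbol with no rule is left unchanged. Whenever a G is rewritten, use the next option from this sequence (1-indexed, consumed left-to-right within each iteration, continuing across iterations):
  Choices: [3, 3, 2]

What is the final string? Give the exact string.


Step 0: G
Step 1: ZZ  (used choices [3])
Step 2: GG  (used choices [])
Step 3: ZZZG  (used choices [3, 2])

Answer: ZZZG


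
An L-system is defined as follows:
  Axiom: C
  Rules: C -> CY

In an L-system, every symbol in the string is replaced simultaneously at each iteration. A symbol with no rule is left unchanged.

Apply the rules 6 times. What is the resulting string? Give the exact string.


Answer: CYYYYYY

Derivation:
Step 0: C
Step 1: CY
Step 2: CYY
Step 3: CYYY
Step 4: CYYYY
Step 5: CYYYYY
Step 6: CYYYYYY


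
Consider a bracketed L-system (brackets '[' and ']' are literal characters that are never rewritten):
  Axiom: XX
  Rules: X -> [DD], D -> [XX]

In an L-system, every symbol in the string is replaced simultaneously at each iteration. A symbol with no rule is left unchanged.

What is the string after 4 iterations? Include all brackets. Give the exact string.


Answer: [[[[XX][XX]][[XX][XX]]][[[XX][XX]][[XX][XX]]]][[[[XX][XX]][[XX][XX]]][[[XX][XX]][[XX][XX]]]]

Derivation:
Step 0: XX
Step 1: [DD][DD]
Step 2: [[XX][XX]][[XX][XX]]
Step 3: [[[DD][DD]][[DD][DD]]][[[DD][DD]][[DD][DD]]]
Step 4: [[[[XX][XX]][[XX][XX]]][[[XX][XX]][[XX][XX]]]][[[[XX][XX]][[XX][XX]]][[[XX][XX]][[XX][XX]]]]


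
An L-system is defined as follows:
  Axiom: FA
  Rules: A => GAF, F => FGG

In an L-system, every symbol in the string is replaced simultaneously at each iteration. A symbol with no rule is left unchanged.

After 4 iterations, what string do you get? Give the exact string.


Step 0: FA
Step 1: FGGGAF
Step 2: FGGGGGGAFFGG
Step 3: FGGGGGGGGGAFFGGFGGGG
Step 4: FGGGGGGGGGGGGAFFGGFGGGGFGGGGGG

Answer: FGGGGGGGGGGGGAFFGGFGGGGFGGGGGG


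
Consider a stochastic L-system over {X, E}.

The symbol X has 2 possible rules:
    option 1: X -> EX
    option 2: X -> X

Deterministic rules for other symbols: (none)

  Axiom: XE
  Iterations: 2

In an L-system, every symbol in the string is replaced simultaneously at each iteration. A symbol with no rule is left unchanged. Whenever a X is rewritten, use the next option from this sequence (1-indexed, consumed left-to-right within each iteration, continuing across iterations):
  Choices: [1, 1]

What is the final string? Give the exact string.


Answer: EEXE

Derivation:
Step 0: XE
Step 1: EXE  (used choices [1])
Step 2: EEXE  (used choices [1])


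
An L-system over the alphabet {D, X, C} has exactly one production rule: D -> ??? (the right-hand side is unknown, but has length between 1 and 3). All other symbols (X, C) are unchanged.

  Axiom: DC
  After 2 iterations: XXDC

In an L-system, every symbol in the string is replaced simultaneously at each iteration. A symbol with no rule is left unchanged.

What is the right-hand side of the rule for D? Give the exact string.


Trying D -> XD:
  Step 0: DC
  Step 1: XDC
  Step 2: XXDC
Matches the given result.

Answer: XD


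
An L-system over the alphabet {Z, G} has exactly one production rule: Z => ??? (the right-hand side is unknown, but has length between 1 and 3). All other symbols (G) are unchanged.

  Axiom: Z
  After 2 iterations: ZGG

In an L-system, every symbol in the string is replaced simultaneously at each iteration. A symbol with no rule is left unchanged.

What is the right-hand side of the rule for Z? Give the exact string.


Answer: ZG

Derivation:
Trying Z => ZG:
  Step 0: Z
  Step 1: ZG
  Step 2: ZGG
Matches the given result.


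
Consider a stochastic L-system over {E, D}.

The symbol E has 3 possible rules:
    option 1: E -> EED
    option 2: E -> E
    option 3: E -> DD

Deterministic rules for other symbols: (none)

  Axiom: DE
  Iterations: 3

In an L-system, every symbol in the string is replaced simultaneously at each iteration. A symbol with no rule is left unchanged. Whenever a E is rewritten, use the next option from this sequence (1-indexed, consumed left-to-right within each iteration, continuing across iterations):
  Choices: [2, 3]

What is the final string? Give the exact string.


Answer: DDD

Derivation:
Step 0: DE
Step 1: DE  (used choices [2])
Step 2: DDD  (used choices [3])
Step 3: DDD  (used choices [])


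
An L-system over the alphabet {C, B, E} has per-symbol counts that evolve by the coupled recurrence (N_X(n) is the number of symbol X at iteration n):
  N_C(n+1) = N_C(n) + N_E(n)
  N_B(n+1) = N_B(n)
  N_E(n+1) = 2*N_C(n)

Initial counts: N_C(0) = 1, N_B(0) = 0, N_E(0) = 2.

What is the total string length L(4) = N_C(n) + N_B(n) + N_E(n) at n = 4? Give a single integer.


Answer: 43

Derivation:
Step 0: N_C=1, N_B=0, N_E=2, L=3
Step 1: N_C=3, N_B=0, N_E=2, L=5
Step 2: N_C=5, N_B=0, N_E=6, L=11
Step 3: N_C=11, N_B=0, N_E=10, L=21
Step 4: N_C=21, N_B=0, N_E=22, L=43


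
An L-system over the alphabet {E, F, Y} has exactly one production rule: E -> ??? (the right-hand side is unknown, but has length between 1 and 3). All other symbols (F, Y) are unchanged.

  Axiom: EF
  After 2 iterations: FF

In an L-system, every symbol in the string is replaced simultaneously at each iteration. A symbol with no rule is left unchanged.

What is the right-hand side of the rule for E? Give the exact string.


Answer: F

Derivation:
Trying E -> F:
  Step 0: EF
  Step 1: FF
  Step 2: FF
Matches the given result.


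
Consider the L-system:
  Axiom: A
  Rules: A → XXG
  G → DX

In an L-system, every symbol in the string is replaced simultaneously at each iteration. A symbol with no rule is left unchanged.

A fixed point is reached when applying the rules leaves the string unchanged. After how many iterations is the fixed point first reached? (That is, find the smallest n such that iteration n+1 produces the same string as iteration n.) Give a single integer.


Step 0: A
Step 1: XXG
Step 2: XXDX
Step 3: XXDX  (unchanged — fixed point at step 2)

Answer: 2


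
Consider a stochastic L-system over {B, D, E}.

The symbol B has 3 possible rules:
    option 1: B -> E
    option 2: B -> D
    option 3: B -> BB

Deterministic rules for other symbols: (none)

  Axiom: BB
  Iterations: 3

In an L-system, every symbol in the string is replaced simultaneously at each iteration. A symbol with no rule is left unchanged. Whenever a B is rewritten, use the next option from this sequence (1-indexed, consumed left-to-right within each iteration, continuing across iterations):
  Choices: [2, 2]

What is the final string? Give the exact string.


Answer: DD

Derivation:
Step 0: BB
Step 1: DD  (used choices [2, 2])
Step 2: DD  (used choices [])
Step 3: DD  (used choices [])


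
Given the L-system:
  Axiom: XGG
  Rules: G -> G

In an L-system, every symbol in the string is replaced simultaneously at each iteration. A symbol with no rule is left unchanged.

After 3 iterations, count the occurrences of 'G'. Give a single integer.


Answer: 2

Derivation:
Step 0: XGG  (2 'G')
Step 1: XGG  (2 'G')
Step 2: XGG  (2 'G')
Step 3: XGG  (2 'G')


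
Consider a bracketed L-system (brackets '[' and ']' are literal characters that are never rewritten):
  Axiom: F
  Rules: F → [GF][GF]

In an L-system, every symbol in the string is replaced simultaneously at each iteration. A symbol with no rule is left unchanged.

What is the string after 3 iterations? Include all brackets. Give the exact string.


Step 0: F
Step 1: [GF][GF]
Step 2: [G[GF][GF]][G[GF][GF]]
Step 3: [G[G[GF][GF]][G[GF][GF]]][G[G[GF][GF]][G[GF][GF]]]

Answer: [G[G[GF][GF]][G[GF][GF]]][G[G[GF][GF]][G[GF][GF]]]


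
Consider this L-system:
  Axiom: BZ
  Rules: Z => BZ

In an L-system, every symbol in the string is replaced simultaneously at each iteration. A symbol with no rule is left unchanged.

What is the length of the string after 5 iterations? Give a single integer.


Answer: 7

Derivation:
Step 0: length = 2
Step 1: length = 3
Step 2: length = 4
Step 3: length = 5
Step 4: length = 6
Step 5: length = 7


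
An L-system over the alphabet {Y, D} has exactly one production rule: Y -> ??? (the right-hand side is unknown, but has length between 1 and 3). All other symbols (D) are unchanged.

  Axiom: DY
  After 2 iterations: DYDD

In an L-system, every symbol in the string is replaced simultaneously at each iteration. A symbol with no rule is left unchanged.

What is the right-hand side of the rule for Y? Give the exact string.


Trying Y -> YD:
  Step 0: DY
  Step 1: DYD
  Step 2: DYDD
Matches the given result.

Answer: YD


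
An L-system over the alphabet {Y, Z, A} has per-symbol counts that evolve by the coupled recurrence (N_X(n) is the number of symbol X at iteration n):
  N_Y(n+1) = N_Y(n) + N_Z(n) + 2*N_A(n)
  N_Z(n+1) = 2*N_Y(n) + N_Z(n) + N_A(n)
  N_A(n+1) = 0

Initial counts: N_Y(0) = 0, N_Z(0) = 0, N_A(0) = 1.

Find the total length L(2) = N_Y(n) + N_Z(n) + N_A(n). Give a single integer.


Answer: 8

Derivation:
Step 0: N_Y=0, N_Z=0, N_A=1, L=1
Step 1: N_Y=2, N_Z=1, N_A=0, L=3
Step 2: N_Y=3, N_Z=5, N_A=0, L=8


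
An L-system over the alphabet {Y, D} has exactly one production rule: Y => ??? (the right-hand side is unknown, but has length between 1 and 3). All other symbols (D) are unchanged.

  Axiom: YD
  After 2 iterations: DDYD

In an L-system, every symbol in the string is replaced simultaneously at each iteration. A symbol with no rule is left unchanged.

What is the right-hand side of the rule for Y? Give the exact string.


Answer: DY

Derivation:
Trying Y => DY:
  Step 0: YD
  Step 1: DYD
  Step 2: DDYD
Matches the given result.


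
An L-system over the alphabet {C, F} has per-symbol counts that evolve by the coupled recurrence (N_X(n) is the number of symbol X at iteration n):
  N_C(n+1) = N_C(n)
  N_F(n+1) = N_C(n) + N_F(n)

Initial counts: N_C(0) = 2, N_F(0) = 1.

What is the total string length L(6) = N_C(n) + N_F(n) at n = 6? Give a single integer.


Answer: 15

Derivation:
Step 0: N_C=2, N_F=1, L=3
Step 1: N_C=2, N_F=3, L=5
Step 2: N_C=2, N_F=5, L=7
Step 3: N_C=2, N_F=7, L=9
Step 4: N_C=2, N_F=9, L=11
Step 5: N_C=2, N_F=11, L=13
Step 6: N_C=2, N_F=13, L=15


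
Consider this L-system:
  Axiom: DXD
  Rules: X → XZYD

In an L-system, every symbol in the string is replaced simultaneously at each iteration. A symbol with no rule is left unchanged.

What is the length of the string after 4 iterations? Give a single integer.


Step 0: length = 3
Step 1: length = 6
Step 2: length = 9
Step 3: length = 12
Step 4: length = 15

Answer: 15


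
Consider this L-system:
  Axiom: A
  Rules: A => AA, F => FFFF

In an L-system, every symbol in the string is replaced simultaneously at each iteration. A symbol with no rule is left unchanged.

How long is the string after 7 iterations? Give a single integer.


Step 0: length = 1
Step 1: length = 2
Step 2: length = 4
Step 3: length = 8
Step 4: length = 16
Step 5: length = 32
Step 6: length = 64
Step 7: length = 128

Answer: 128


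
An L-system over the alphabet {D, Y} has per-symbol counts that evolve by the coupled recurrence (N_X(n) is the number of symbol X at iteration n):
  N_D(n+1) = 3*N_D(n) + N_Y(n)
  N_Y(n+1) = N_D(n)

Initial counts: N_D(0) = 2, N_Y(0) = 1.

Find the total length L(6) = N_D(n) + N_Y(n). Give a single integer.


Step 0: N_D=2, N_Y=1, L=3
Step 1: N_D=7, N_Y=2, L=9
Step 2: N_D=23, N_Y=7, L=30
Step 3: N_D=76, N_Y=23, L=99
Step 4: N_D=251, N_Y=76, L=327
Step 5: N_D=829, N_Y=251, L=1080
Step 6: N_D=2738, N_Y=829, L=3567

Answer: 3567


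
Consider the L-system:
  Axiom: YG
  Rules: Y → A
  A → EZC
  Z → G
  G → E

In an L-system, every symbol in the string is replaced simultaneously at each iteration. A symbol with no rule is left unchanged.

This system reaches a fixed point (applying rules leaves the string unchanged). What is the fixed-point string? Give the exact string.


Answer: EECE

Derivation:
Step 0: YG
Step 1: AE
Step 2: EZCE
Step 3: EGCE
Step 4: EECE
Step 5: EECE  (unchanged — fixed point at step 4)


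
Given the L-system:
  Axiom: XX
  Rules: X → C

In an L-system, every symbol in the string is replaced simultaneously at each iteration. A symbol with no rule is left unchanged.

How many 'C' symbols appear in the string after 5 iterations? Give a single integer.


Answer: 2

Derivation:
Step 0: XX  (0 'C')
Step 1: CC  (2 'C')
Step 2: CC  (2 'C')
Step 3: CC  (2 'C')
Step 4: CC  (2 'C')
Step 5: CC  (2 'C')


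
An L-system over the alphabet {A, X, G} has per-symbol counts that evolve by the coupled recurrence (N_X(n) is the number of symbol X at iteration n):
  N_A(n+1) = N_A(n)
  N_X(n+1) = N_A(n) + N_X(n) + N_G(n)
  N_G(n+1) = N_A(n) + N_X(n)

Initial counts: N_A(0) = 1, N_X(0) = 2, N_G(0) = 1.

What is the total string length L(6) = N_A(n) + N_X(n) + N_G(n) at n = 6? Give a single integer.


Answer: 108

Derivation:
Step 0: N_A=1, N_X=2, N_G=1, L=4
Step 1: N_A=1, N_X=4, N_G=3, L=8
Step 2: N_A=1, N_X=8, N_G=5, L=14
Step 3: N_A=1, N_X=14, N_G=9, L=24
Step 4: N_A=1, N_X=24, N_G=15, L=40
Step 5: N_A=1, N_X=40, N_G=25, L=66
Step 6: N_A=1, N_X=66, N_G=41, L=108


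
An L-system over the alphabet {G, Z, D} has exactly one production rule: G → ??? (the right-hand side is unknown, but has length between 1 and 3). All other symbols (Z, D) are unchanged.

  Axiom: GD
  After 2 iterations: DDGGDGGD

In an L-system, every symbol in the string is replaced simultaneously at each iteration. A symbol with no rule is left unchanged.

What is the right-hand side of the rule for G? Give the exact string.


Trying G → DGG:
  Step 0: GD
  Step 1: DGGD
  Step 2: DDGGDGGD
Matches the given result.

Answer: DGG


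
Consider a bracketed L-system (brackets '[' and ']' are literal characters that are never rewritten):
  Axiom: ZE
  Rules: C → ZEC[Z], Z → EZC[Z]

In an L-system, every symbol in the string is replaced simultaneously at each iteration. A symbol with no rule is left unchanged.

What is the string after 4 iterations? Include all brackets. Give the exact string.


Step 0: ZE
Step 1: EZC[Z]E
Step 2: EEZC[Z]ZEC[Z][EZC[Z]]E
Step 3: EEEZC[Z]ZEC[Z][EZC[Z]]EZC[Z]EZEC[Z][EZC[Z]][EEZC[Z]ZEC[Z][EZC[Z]]]E
Step 4: EEEEZC[Z]ZEC[Z][EZC[Z]]EZC[Z]EZEC[Z][EZC[Z]][EEZC[Z]ZEC[Z][EZC[Z]]]EEZC[Z]ZEC[Z][EZC[Z]]EEZC[Z]EZEC[Z][EZC[Z]][EEZC[Z]ZEC[Z][EZC[Z]]][EEEZC[Z]ZEC[Z][EZC[Z]]EZC[Z]EZEC[Z][EZC[Z]][EEZC[Z]ZEC[Z][EZC[Z]]]]E

Answer: EEEEZC[Z]ZEC[Z][EZC[Z]]EZC[Z]EZEC[Z][EZC[Z]][EEZC[Z]ZEC[Z][EZC[Z]]]EEZC[Z]ZEC[Z][EZC[Z]]EEZC[Z]EZEC[Z][EZC[Z]][EEZC[Z]ZEC[Z][EZC[Z]]][EEEZC[Z]ZEC[Z][EZC[Z]]EZC[Z]EZEC[Z][EZC[Z]][EEZC[Z]ZEC[Z][EZC[Z]]]]E


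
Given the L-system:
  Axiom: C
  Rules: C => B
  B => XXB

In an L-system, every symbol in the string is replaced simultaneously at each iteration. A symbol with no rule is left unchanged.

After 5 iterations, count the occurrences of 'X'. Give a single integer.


Answer: 8

Derivation:
Step 0: C  (0 'X')
Step 1: B  (0 'X')
Step 2: XXB  (2 'X')
Step 3: XXXXB  (4 'X')
Step 4: XXXXXXB  (6 'X')
Step 5: XXXXXXXXB  (8 'X')


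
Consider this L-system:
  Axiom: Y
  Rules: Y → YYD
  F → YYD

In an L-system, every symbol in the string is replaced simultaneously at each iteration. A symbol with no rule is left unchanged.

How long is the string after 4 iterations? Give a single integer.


Step 0: length = 1
Step 1: length = 3
Step 2: length = 7
Step 3: length = 15
Step 4: length = 31

Answer: 31


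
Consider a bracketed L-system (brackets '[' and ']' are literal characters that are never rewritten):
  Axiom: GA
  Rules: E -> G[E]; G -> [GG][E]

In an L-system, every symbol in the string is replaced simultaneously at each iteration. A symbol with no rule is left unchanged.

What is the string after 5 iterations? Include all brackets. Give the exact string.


Answer: [[[[[GG][E][GG][E]][G[E]][[GG][E][GG][E]][G[E]]][[GG][E][G[E]]][[[GG][E][GG][E]][G[E]][[GG][E][GG][E]][G[E]]][[GG][E][G[E]]]][[[GG][E][GG][E]][G[E]][[GG][E][G[E]]]][[[[GG][E][GG][E]][G[E]][[GG][E][GG][E]][G[E]]][[GG][E][G[E]]][[[GG][E][GG][E]][G[E]][[GG][E][GG][E]][G[E]]][[GG][E][G[E]]]][[[GG][E][GG][E]][G[E]][[GG][E][G[E]]]]][[[[GG][E][GG][E]][G[E]][[GG][E][GG][E]][G[E]]][[GG][E][G[E]]][[[GG][E][GG][E]][G[E]][[GG][E][G[E]]]]]A

Derivation:
Step 0: GA
Step 1: [GG][E]A
Step 2: [[GG][E][GG][E]][G[E]]A
Step 3: [[[GG][E][GG][E]][G[E]][[GG][E][GG][E]][G[E]]][[GG][E][G[E]]]A
Step 4: [[[[GG][E][GG][E]][G[E]][[GG][E][GG][E]][G[E]]][[GG][E][G[E]]][[[GG][E][GG][E]][G[E]][[GG][E][GG][E]][G[E]]][[GG][E][G[E]]]][[[GG][E][GG][E]][G[E]][[GG][E][G[E]]]]A
Step 5: [[[[[GG][E][GG][E]][G[E]][[GG][E][GG][E]][G[E]]][[GG][E][G[E]]][[[GG][E][GG][E]][G[E]][[GG][E][GG][E]][G[E]]][[GG][E][G[E]]]][[[GG][E][GG][E]][G[E]][[GG][E][G[E]]]][[[[GG][E][GG][E]][G[E]][[GG][E][GG][E]][G[E]]][[GG][E][G[E]]][[[GG][E][GG][E]][G[E]][[GG][E][GG][E]][G[E]]][[GG][E][G[E]]]][[[GG][E][GG][E]][G[E]][[GG][E][G[E]]]]][[[[GG][E][GG][E]][G[E]][[GG][E][GG][E]][G[E]]][[GG][E][G[E]]][[[GG][E][GG][E]][G[E]][[GG][E][G[E]]]]]A


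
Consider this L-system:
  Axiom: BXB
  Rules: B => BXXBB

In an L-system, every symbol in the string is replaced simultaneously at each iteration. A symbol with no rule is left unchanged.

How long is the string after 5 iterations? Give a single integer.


Step 0: length = 3
Step 1: length = 11
Step 2: length = 35
Step 3: length = 107
Step 4: length = 323
Step 5: length = 971

Answer: 971


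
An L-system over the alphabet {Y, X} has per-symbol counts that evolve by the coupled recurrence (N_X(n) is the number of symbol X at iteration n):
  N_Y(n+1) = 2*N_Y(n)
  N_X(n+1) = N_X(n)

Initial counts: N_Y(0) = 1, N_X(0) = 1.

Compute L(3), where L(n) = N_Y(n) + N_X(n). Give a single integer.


Answer: 9

Derivation:
Step 0: N_Y=1, N_X=1, L=2
Step 1: N_Y=2, N_X=1, L=3
Step 2: N_Y=4, N_X=1, L=5
Step 3: N_Y=8, N_X=1, L=9


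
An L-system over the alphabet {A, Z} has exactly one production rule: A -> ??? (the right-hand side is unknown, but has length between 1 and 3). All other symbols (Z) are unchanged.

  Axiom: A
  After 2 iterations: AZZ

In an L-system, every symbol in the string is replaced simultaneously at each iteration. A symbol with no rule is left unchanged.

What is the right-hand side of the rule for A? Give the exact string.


Trying A -> AZ:
  Step 0: A
  Step 1: AZ
  Step 2: AZZ
Matches the given result.

Answer: AZ


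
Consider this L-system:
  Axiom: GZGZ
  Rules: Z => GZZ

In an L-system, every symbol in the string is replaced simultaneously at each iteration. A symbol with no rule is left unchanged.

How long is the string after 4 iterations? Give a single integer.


Answer: 64

Derivation:
Step 0: length = 4
Step 1: length = 8
Step 2: length = 16
Step 3: length = 32
Step 4: length = 64


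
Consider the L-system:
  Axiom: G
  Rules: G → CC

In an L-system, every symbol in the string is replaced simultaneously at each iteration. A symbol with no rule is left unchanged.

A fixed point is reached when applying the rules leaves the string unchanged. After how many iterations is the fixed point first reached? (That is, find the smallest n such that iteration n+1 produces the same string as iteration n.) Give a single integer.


Step 0: G
Step 1: CC
Step 2: CC  (unchanged — fixed point at step 1)

Answer: 1


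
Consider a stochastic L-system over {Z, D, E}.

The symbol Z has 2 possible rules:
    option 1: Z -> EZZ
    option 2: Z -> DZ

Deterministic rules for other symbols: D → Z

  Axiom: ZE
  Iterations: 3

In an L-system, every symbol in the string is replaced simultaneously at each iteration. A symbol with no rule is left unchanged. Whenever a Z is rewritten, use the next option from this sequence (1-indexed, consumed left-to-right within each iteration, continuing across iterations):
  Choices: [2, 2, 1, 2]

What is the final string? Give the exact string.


Answer: EZZZDZE

Derivation:
Step 0: ZE
Step 1: DZE  (used choices [2])
Step 2: ZDZE  (used choices [2])
Step 3: EZZZDZE  (used choices [1, 2])


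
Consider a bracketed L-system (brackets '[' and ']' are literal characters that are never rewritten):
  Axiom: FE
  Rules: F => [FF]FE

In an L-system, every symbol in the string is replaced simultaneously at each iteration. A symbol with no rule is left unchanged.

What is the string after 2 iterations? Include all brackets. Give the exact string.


Answer: [[FF]FE[FF]FE][FF]FEEE

Derivation:
Step 0: FE
Step 1: [FF]FEE
Step 2: [[FF]FE[FF]FE][FF]FEEE


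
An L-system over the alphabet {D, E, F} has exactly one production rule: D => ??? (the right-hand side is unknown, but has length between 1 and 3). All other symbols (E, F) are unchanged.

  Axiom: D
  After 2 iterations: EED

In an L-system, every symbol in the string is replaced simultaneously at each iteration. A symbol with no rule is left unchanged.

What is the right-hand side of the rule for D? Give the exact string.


Answer: ED

Derivation:
Trying D => ED:
  Step 0: D
  Step 1: ED
  Step 2: EED
Matches the given result.


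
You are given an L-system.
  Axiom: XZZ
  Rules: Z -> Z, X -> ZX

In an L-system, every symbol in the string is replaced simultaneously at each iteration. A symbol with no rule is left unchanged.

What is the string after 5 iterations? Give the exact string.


Step 0: XZZ
Step 1: ZXZZ
Step 2: ZZXZZ
Step 3: ZZZXZZ
Step 4: ZZZZXZZ
Step 5: ZZZZZXZZ

Answer: ZZZZZXZZ


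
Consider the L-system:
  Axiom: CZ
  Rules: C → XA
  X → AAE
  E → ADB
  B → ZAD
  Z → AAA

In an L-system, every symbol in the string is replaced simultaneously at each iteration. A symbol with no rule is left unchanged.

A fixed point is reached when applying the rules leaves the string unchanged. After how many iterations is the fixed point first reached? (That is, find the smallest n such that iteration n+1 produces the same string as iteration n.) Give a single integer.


Answer: 5

Derivation:
Step 0: CZ
Step 1: XAAAA
Step 2: AAEAAAA
Step 3: AAADBAAAA
Step 4: AAADZADAAAA
Step 5: AAADAAAADAAAA
Step 6: AAADAAAADAAAA  (unchanged — fixed point at step 5)


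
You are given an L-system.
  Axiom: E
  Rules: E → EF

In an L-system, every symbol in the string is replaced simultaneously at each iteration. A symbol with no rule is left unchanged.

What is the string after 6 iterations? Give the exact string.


Step 0: E
Step 1: EF
Step 2: EFF
Step 3: EFFF
Step 4: EFFFF
Step 5: EFFFFF
Step 6: EFFFFFF

Answer: EFFFFFF


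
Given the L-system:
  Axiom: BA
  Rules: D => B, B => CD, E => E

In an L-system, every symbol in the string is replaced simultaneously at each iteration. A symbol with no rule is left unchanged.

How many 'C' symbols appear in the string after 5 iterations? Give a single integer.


Step 0: BA  (0 'C')
Step 1: CDA  (1 'C')
Step 2: CBA  (1 'C')
Step 3: CCDA  (2 'C')
Step 4: CCBA  (2 'C')
Step 5: CCCDA  (3 'C')

Answer: 3


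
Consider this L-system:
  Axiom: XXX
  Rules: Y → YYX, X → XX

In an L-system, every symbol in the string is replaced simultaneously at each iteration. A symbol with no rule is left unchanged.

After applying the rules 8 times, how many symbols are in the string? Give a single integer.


Step 0: length = 3
Step 1: length = 6
Step 2: length = 12
Step 3: length = 24
Step 4: length = 48
Step 5: length = 96
Step 6: length = 192
Step 7: length = 384
Step 8: length = 768

Answer: 768


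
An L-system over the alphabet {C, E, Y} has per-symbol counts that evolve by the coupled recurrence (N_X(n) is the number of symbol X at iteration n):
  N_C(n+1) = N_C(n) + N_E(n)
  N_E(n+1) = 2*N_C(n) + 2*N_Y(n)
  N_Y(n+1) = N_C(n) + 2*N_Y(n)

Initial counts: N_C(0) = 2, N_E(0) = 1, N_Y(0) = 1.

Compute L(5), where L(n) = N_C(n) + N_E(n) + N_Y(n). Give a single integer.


Step 0: N_C=2, N_E=1, N_Y=1, L=4
Step 1: N_C=3, N_E=6, N_Y=4, L=13
Step 2: N_C=9, N_E=14, N_Y=11, L=34
Step 3: N_C=23, N_E=40, N_Y=31, L=94
Step 4: N_C=63, N_E=108, N_Y=85, L=256
Step 5: N_C=171, N_E=296, N_Y=233, L=700

Answer: 700


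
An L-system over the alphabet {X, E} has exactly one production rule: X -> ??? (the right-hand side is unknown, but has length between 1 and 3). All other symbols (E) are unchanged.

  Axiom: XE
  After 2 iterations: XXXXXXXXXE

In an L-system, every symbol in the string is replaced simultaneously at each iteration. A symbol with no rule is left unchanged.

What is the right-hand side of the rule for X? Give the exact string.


Answer: XXX

Derivation:
Trying X -> XXX:
  Step 0: XE
  Step 1: XXXE
  Step 2: XXXXXXXXXE
Matches the given result.


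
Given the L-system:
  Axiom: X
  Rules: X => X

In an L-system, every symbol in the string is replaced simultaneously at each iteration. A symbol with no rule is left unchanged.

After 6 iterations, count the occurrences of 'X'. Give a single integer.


Answer: 1

Derivation:
Step 0: X  (1 'X')
Step 1: X  (1 'X')
Step 2: X  (1 'X')
Step 3: X  (1 'X')
Step 4: X  (1 'X')
Step 5: X  (1 'X')
Step 6: X  (1 'X')


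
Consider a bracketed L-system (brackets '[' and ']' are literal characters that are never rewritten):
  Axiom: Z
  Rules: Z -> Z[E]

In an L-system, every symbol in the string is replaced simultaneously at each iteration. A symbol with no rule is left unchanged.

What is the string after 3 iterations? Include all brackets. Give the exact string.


Step 0: Z
Step 1: Z[E]
Step 2: Z[E][E]
Step 3: Z[E][E][E]

Answer: Z[E][E][E]


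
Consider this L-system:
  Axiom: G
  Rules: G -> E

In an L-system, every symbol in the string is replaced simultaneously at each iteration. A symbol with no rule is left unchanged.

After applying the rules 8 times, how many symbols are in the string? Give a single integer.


Answer: 1

Derivation:
Step 0: length = 1
Step 1: length = 1
Step 2: length = 1
Step 3: length = 1
Step 4: length = 1
Step 5: length = 1
Step 6: length = 1
Step 7: length = 1
Step 8: length = 1


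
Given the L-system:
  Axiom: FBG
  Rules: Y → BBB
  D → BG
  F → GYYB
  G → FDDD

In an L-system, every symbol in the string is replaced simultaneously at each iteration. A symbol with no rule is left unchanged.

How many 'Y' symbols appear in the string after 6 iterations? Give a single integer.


Step 0: FBG  (0 'Y')
Step 1: GYYBBFDDD  (2 'Y')
Step 2: FDDDBBBBBBBBGYYBBGBGBG  (2 'Y')
Step 3: GYYBBGBGBGBBBBBBBBFDDDBBBBBBBBFDDDBFDDDBFDDD  (2 'Y')
Step 4: FDDDBBBBBBBBFDDDBFDDDBFDDDBBBBBBBBGYYBBGBGBGBBBBBBBBGYYBBGBGBGBGYYBBGBGBGBGYYBBGBGBG  (8 'Y')
Step 5: GYYBBGBGBGBBBBBBBBGYYBBGBGBGBGYYBBGBGBGBGYYBBGBGBGBBBBBBBBFDDDBBBBBBBBFDDDBFDDDBFDDDBBBBBBBBFDDDBBBBBBBBFDDDBFDDDBFDDDBFDDDBBBBBBBBFDDDBFDDDBFDDDBFDDDBBBBBBBBFDDDBFDDDBFDDD  (8 'Y')
Step 6: FDDDBBBBBBBBFDDDBFDDDBFDDDBBBBBBBBFDDDBBBBBBBBFDDDBFDDDBFDDDBFDDDBBBBBBBBFDDDBFDDDBFDDDBFDDDBBBBBBBBFDDDBFDDDBFDDDBBBBBBBBGYYBBGBGBGBBBBBBBBGYYBBGBGBGBGYYBBGBGBGBGYYBBGBGBGBBBBBBBBGYYBBGBGBGBBBBBBBBGYYBBGBGBGBGYYBBGBGBGBGYYBBGBGBGBGYYBBGBGBGBBBBBBBBGYYBBGBGBGBGYYBBGBGBGBGYYBBGBGBGBGYYBBGBGBGBBBBBBBBGYYBBGBGBGBGYYBBGBGBGBGYYBBGBGBG  (32 'Y')

Answer: 32


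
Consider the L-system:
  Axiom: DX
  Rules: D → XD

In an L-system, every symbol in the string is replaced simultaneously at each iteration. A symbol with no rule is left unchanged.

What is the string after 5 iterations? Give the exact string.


Answer: XXXXXDX

Derivation:
Step 0: DX
Step 1: XDX
Step 2: XXDX
Step 3: XXXDX
Step 4: XXXXDX
Step 5: XXXXXDX


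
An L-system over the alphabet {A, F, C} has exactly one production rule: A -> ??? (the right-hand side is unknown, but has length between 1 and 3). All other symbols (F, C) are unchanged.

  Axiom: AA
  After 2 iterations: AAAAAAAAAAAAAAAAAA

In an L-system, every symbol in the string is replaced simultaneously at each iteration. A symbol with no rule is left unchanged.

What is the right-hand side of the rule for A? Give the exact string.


Trying A -> AAA:
  Step 0: AA
  Step 1: AAAAAA
  Step 2: AAAAAAAAAAAAAAAAAA
Matches the given result.

Answer: AAA


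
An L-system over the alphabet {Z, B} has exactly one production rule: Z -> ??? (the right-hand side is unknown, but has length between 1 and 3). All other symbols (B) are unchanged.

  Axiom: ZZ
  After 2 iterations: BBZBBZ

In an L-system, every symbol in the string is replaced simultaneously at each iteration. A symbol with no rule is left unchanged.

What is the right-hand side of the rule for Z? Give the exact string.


Trying Z -> BZ:
  Step 0: ZZ
  Step 1: BZBZ
  Step 2: BBZBBZ
Matches the given result.

Answer: BZ


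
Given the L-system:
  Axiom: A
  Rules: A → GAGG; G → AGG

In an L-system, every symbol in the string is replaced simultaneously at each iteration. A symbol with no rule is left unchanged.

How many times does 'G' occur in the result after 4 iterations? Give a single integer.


Step 0: A  (0 'G')
Step 1: GAGG  (3 'G')
Step 2: AGGGAGGAGGAGG  (9 'G')
Step 3: GAGGAGGAGGAGGGAGGAGGAGGGAGGAGGAGGGAGGAGGAGG  (30 'G')
Step 4: AGGGAGGAGGAGGGAGGAGGAGGGAGGAGGAGGGAGGAGGAGGAGGGAGGAGGAGGGAGGAGGAGGGAGGAGGAGGAGGGAGGAGGAGGGAGGAGGAGGGAGGAGGAGGAGGGAGGAGGAGGGAGGAGGAGGGAGGAGGAGG  (99 'G')

Answer: 99


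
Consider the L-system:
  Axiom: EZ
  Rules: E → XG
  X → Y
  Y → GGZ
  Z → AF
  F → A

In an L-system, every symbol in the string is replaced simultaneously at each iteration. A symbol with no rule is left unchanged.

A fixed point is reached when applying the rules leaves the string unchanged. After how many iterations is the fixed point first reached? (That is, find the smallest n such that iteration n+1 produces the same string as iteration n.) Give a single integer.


Step 0: EZ
Step 1: XGAF
Step 2: YGAA
Step 3: GGZGAA
Step 4: GGAFGAA
Step 5: GGAAGAA
Step 6: GGAAGAA  (unchanged — fixed point at step 5)

Answer: 5


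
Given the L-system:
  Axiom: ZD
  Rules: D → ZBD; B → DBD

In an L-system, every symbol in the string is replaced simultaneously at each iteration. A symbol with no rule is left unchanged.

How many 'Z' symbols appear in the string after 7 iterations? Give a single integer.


Step 0: ZD  (1 'Z')
Step 1: ZZBD  (2 'Z')
Step 2: ZZDBDZBD  (3 'Z')
Step 3: ZZZBDDBDZBDZDBDZBD  (6 'Z')
Step 4: ZZZDBDZBDZBDDBDZBDZDBDZBDZZBDDBDZBDZDBDZBD  (13 'Z')
Step 5: ZZZZBDDBDZBDZDBDZBDZDBDZBDZBDDBDZBDZDBDZBDZZBDDBDZBDZDBDZBDZZDBDZBDZBDDBDZBDZDBDZBDZZBDDBDZBDZDBDZBD  (30 'Z')
Step 6: ZZZZDBDZBDZBDDBDZBDZDBDZBDZZBDDBDZBDZDBDZBDZZBDDBDZBDZDBDZBDZDBDZBDZBDDBDZBDZDBDZBDZZBDDBDZBDZDBDZBDZZDBDZBDZBDDBDZBDZDBDZBDZZBDDBDZBDZDBDZBDZZZBDDBDZBDZDBDZBDZDBDZBDZBDDBDZBDZDBDZBDZZBDDBDZBDZDBDZBDZZDBDZBDZBDDBDZBDZDBDZBDZZBDDBDZBDZDBDZBD  (71 'Z')
Step 7: ZZZZZBDDBDZBDZDBDZBDZDBDZBDZBDDBDZBDZDBDZBDZZBDDBDZBDZDBDZBDZZDBDZBDZBDDBDZBDZDBDZBDZZBDDBDZBDZDBDZBDZZDBDZBDZBDDBDZBDZDBDZBDZZBDDBDZBDZDBDZBDZZBDDBDZBDZDBDZBDZDBDZBDZBDDBDZBDZDBDZBDZZBDDBDZBDZDBDZBDZZDBDZBDZBDDBDZBDZDBDZBDZZBDDBDZBDZDBDZBDZZZBDDBDZBDZDBDZBDZDBDZBDZBDDBDZBDZDBDZBDZZBDDBDZBDZDBDZBDZZDBDZBDZBDDBDZBDZDBDZBDZZBDDBDZBDZDBDZBDZZZDBDZBDZBDDBDZBDZDBDZBDZZBDDBDZBDZDBDZBDZZBDDBDZBDZDBDZBDZDBDZBDZBDDBDZBDZDBDZBDZZBDDBDZBDZDBDZBDZZDBDZBDZBDDBDZBDZDBDZBDZZBDDBDZBDZDBDZBDZZZBDDBDZBDZDBDZBDZDBDZBDZBDDBDZBDZDBDZBDZZBDDBDZBDZDBDZBDZZDBDZBDZBDDBDZBDZDBDZBDZZBDDBDZBDZDBDZBD  (170 'Z')

Answer: 170
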